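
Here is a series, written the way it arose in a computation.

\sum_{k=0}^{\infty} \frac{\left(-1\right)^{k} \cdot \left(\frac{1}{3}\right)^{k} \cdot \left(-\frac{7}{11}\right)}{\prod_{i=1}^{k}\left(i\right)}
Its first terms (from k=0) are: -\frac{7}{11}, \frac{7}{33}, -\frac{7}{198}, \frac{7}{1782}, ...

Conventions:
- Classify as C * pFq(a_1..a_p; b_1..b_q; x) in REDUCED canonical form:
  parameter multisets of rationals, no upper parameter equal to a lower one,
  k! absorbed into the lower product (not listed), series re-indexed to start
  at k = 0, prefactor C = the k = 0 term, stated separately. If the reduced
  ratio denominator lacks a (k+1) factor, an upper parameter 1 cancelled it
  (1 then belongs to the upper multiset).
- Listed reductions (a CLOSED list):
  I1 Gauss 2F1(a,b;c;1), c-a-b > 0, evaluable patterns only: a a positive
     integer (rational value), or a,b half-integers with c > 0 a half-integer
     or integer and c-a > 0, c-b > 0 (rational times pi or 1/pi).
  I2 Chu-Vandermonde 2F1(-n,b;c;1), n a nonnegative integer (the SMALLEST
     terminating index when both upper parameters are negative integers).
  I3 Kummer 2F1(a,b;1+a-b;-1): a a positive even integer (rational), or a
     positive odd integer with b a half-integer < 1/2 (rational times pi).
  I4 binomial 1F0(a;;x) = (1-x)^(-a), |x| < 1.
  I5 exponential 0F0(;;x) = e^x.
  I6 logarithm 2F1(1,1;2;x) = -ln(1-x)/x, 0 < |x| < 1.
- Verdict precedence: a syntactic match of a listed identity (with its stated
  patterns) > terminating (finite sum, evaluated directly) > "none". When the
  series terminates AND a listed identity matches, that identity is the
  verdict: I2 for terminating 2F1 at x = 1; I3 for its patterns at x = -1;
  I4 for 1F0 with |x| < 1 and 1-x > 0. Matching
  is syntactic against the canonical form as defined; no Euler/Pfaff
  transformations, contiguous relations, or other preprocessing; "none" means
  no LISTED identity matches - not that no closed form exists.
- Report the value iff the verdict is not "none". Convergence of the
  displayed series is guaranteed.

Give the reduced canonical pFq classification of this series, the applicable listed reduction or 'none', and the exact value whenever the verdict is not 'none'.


x = -\frac{1}{3} here; the reduced form reads 0F0, upper {-}, lower {-}, C = -\frac{7}{11}. Verdict: this is the I5 exponential reduction (the 0F0 exponential series at x = -\frac{1}{3}). Sum: \left(-\frac{7}{11}\right) \cdot e^{-\frac{1}{3}}.

Structural cue: from the first term -\frac{7}{11}: the (-1)^k factor (C = -7/11, x = -1/3) folds into the argument's sign.
Term ratio: r(k) = -\frac{1}{3} * 1 / [(k+1)] - rational in k. x = -\frac{1}{3}; t_0 = -\frac{7}{11}; negate the roots.


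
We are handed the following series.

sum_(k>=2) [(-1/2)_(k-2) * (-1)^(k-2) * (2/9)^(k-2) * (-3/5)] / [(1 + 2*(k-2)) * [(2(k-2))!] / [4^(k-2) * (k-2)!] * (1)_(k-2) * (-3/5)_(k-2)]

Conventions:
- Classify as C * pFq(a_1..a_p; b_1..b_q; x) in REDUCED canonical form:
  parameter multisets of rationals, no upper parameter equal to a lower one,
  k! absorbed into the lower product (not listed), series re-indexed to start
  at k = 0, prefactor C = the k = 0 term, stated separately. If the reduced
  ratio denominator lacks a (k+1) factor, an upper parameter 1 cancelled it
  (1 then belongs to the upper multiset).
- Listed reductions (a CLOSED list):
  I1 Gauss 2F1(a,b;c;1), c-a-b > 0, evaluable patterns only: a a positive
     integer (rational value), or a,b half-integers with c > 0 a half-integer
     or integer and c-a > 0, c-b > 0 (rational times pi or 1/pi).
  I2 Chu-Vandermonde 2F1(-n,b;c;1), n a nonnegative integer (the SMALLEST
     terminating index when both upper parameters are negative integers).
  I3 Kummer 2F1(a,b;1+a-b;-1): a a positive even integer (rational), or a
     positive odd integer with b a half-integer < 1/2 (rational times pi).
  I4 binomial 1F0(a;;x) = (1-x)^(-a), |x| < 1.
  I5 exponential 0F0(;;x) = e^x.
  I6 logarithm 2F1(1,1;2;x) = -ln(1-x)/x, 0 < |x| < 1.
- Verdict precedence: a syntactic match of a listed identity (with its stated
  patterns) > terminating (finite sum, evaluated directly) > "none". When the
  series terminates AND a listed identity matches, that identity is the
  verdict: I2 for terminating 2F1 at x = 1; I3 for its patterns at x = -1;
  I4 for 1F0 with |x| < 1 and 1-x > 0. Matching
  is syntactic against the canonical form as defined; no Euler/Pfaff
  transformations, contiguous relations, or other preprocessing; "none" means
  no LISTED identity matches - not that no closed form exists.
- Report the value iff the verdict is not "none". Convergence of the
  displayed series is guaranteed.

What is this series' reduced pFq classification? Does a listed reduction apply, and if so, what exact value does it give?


With C = -3/5: the canonical form is 1F2(-1/2; -3/5, 3/2; -2/9). Verdict: none - at argument -2/9 the multisets {-1/2} ; {-3/5, 3/2} match no listed identity.

Structural cue: t_0 = -3/5 here, and (1)_k (prefactor -3/5) is k! itself.
Consecutive-term ratio: r(k) = (-2/9) * (k-1/2) / [(k-3/5) (k+3/2) (k+1)] - poly over poly, x = (-2/9) from leading terms; C = -3/5 at k = 0.


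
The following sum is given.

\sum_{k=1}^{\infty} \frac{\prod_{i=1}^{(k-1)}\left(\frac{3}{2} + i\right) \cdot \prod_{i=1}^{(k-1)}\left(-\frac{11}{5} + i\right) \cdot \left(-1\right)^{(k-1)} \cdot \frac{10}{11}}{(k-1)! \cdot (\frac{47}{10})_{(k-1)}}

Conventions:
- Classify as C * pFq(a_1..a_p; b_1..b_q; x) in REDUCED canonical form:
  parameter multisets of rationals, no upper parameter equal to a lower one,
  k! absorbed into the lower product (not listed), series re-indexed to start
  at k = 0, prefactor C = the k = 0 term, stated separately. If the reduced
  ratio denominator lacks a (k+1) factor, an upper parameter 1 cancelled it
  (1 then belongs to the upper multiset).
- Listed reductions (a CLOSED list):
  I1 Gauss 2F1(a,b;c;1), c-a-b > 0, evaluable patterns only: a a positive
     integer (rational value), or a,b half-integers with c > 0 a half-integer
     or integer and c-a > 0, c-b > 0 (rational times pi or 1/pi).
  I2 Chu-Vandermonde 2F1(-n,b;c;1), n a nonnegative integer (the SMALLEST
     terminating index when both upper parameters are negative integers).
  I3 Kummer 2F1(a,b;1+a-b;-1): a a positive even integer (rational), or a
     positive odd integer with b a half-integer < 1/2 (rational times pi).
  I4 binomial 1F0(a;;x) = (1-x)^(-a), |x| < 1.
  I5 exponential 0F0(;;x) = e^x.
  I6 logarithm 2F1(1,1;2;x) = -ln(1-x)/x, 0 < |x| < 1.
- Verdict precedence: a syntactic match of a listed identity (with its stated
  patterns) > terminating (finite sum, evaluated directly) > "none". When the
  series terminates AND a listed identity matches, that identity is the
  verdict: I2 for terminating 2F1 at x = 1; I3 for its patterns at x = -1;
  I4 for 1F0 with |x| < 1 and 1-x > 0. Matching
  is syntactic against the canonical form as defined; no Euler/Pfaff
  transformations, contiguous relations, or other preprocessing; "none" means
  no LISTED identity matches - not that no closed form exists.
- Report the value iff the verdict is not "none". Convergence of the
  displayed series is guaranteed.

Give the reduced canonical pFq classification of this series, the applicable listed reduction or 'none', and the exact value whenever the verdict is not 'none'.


Prefactor \frac{10}{11}, argument -1: 2F1 with upper {-\frac{6}{5}, \frac{5}{2}} over lower {\frac{47}{10}}. Verdict: none. No listed pattern accepts 2F1(-\frac{6}{5}, \frac{5}{2}; \frac{47}{10}; -1).

Key observation: t_0 = \frac{10}{11} here, and the running product (C = 10/11, x = -1) telescopes to a rising factorial.
Adjacent-term ratio: r(k) = -1 * (k-\frac{6}{5}) (k+\frac{5}{2}) / [(k+\frac{47}{10}) (k+1)] ; factor over Q: parameters, x = -1, and C = \frac{10}{11}.


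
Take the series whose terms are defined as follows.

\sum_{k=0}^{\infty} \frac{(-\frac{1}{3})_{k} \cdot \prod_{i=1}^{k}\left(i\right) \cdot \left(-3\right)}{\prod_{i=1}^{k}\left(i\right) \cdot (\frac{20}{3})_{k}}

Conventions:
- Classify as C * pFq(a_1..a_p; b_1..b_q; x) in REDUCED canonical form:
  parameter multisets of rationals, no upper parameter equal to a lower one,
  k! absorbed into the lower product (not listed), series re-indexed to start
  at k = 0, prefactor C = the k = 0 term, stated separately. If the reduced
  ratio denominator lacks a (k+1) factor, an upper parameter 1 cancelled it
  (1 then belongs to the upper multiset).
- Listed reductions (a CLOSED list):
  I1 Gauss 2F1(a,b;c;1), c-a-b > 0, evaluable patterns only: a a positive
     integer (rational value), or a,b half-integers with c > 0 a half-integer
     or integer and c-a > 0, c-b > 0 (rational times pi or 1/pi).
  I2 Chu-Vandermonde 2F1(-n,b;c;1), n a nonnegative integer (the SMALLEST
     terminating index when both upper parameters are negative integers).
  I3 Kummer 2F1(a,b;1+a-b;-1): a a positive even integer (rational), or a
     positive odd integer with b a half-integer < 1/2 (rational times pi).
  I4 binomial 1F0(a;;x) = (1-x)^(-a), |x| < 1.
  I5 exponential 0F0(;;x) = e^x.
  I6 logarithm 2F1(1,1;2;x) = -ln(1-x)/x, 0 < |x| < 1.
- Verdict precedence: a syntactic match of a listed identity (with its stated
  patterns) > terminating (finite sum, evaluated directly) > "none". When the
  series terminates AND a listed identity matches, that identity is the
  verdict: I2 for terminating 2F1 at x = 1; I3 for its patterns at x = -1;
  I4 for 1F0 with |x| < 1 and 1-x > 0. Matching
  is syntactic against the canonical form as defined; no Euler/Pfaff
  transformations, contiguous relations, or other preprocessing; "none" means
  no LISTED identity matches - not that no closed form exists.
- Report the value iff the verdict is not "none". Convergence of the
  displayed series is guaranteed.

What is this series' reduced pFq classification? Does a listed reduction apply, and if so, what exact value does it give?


This is -3 * 2F1(-\frac{1}{3}, 1; \frac{20}{3}; 1) in reduced canonical form. Verdict: Gauss's theorem (I1) applies (x = 1: the Gamma ratio telescopes since c-a-b = 6 > 0 and a = 1 in Z>0). Its exact value is -\frac{17}{6}.

Structural cue: with t_0 = -3, the running product (C = -3) telescopes to a rising factorial.
Ratio: r(k) = 1 * (k-\frac{1}{3}) (k+1) / [(k+\frac{20}{3}) (k+1)] - rational in k. x = 1; t_0 = -3; negate the roots.


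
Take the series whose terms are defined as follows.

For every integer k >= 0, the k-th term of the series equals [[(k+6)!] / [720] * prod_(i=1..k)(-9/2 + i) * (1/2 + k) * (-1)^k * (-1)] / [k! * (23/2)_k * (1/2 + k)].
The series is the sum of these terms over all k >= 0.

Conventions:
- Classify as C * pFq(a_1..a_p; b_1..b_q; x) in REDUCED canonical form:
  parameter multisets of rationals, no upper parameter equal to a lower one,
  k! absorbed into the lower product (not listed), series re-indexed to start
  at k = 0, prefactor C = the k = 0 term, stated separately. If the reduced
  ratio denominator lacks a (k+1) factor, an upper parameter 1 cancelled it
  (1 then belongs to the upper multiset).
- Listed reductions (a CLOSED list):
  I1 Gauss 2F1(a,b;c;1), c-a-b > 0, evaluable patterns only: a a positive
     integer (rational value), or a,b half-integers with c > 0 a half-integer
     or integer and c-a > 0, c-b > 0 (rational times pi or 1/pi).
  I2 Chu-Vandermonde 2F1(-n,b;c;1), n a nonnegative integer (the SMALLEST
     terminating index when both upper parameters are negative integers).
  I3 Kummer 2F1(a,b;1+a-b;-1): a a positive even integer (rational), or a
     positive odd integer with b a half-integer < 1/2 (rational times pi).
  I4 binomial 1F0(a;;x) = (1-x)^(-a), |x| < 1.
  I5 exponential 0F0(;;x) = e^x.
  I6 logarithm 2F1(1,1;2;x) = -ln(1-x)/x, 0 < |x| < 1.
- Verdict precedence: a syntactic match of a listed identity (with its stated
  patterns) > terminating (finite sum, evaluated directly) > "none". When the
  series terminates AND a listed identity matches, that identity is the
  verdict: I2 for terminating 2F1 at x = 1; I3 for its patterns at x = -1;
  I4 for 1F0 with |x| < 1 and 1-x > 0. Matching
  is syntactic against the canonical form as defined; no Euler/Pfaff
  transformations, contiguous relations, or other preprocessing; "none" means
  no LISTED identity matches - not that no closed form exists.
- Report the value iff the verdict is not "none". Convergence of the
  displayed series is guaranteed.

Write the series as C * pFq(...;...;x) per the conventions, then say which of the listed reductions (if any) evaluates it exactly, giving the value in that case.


Classification (C = -1): 2F1 with upper {-7/2, 7}, lower {23/2}, argument x = -1. Verdict: Kummer (I3) matches (x = -1; c = 23/2 equals 1+a-b for upper {-7/2, 7}: listed pattern). Value: (-14549535/8388608) * pi.

Structural cue: t_0 being -1, the running product (prefactor -1) telescopes to a rising factorial.
Step ratio: r(k) = (-1) * (k-7/2) (k+7) / [(k+23/2) (k+1)] - poly over poly, x = (-1) from leading terms; C = -1 at k = 0.


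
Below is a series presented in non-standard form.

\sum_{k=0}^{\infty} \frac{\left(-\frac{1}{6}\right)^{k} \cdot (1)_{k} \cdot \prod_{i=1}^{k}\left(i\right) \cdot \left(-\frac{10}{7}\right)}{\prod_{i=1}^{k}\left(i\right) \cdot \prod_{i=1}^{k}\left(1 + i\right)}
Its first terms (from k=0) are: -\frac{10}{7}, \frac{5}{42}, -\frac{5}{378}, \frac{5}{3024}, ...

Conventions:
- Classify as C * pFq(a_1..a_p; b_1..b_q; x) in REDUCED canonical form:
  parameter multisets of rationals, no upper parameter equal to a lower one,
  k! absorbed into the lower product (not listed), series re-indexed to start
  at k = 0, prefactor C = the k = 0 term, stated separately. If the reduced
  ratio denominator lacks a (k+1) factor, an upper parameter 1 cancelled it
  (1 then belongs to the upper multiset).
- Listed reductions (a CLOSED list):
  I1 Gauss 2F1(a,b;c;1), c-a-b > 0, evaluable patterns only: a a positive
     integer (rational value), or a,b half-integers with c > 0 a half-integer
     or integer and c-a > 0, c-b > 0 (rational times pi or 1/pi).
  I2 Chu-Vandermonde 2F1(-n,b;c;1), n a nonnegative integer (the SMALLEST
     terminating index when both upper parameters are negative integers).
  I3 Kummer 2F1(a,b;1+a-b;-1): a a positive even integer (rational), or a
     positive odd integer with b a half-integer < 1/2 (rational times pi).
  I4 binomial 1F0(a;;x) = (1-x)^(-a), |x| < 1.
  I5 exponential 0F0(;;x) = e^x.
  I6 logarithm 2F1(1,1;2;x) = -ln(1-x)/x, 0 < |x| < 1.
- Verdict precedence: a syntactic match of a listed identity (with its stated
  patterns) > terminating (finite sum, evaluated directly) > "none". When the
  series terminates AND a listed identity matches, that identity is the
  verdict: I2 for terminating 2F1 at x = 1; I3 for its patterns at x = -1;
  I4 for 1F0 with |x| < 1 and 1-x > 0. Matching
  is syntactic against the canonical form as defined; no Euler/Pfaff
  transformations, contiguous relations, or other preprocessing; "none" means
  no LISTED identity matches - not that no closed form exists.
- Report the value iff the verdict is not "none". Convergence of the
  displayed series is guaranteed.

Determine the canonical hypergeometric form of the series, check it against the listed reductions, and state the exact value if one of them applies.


At argument -\frac{1}{6}: a 2F1 with upper {1, 1}, lower {2}, scaled by C = -\frac{10}{7}. Verdict: this is the logarithmic series (I6) (the logarithm: parameters (1,1;2), x = -\frac{1}{6}). Hence: \left(-\frac{60}{7}\right) \cdot \ln\left(\frac{7}{6}\right).

First insight: from the first term -\frac{10}{7}: the running product (prefactor -10/7) telescopes to a rising factorial.
Step ratio: r(k) = -\frac{1}{6} * (k+1) (k+1) / [(k+2) (k+1)] ; factor over Q: parameters, x = -\frac{1}{6}, and C = -\frac{10}{7}.


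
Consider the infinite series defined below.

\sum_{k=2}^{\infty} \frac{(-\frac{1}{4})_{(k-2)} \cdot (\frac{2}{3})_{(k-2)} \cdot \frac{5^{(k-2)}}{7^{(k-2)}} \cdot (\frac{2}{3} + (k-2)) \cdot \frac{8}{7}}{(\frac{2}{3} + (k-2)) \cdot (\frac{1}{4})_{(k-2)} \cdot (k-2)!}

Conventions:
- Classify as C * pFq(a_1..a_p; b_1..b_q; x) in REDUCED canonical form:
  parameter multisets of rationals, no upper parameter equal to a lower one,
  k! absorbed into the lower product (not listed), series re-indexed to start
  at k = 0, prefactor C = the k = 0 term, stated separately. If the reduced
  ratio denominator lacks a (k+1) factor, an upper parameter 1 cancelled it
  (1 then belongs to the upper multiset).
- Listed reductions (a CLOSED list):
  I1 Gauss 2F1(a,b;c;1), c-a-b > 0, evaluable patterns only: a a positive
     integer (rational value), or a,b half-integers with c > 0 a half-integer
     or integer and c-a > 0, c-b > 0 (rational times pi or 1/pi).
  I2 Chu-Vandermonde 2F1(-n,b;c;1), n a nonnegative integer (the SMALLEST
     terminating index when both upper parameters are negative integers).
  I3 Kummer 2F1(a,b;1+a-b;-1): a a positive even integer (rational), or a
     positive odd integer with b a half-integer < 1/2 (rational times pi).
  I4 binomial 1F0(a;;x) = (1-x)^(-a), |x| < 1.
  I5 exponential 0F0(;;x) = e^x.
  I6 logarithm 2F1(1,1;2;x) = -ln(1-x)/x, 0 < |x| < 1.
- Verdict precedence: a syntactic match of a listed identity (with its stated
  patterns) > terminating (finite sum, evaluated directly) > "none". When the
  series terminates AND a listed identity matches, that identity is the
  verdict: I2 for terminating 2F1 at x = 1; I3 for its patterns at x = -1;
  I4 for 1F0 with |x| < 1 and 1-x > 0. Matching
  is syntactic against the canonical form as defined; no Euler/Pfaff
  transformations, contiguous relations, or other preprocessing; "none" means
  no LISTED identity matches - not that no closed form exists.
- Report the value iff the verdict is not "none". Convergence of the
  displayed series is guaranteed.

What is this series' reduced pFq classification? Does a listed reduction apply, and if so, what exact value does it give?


Canonical form: C = \frac{8}{7} times 2F1 with upper {-\frac{1}{4}, \frac{2}{3}}, lower {\frac{1}{4}}, x = \frac{5}{7}. Verdict: none. No listed pattern accepts 2F1(-\frac{1}{4}, \frac{2}{3}; \frac{1}{4}; \frac{5}{7}).

The tell: from the first term \frac{8}{7}: the two geometric factors (C = 8/7, x = 5/7) combine into one argument.
Step ratio: r(k) = \frac{5}{7} * (k-\frac{1}{4}) (k+\frac{2}{3}) / [(k+\frac{1}{4}) (k+1)] - poly over poly, x = \frac{5}{7} from leading terms; C = \frac{8}{7} at k = 0.


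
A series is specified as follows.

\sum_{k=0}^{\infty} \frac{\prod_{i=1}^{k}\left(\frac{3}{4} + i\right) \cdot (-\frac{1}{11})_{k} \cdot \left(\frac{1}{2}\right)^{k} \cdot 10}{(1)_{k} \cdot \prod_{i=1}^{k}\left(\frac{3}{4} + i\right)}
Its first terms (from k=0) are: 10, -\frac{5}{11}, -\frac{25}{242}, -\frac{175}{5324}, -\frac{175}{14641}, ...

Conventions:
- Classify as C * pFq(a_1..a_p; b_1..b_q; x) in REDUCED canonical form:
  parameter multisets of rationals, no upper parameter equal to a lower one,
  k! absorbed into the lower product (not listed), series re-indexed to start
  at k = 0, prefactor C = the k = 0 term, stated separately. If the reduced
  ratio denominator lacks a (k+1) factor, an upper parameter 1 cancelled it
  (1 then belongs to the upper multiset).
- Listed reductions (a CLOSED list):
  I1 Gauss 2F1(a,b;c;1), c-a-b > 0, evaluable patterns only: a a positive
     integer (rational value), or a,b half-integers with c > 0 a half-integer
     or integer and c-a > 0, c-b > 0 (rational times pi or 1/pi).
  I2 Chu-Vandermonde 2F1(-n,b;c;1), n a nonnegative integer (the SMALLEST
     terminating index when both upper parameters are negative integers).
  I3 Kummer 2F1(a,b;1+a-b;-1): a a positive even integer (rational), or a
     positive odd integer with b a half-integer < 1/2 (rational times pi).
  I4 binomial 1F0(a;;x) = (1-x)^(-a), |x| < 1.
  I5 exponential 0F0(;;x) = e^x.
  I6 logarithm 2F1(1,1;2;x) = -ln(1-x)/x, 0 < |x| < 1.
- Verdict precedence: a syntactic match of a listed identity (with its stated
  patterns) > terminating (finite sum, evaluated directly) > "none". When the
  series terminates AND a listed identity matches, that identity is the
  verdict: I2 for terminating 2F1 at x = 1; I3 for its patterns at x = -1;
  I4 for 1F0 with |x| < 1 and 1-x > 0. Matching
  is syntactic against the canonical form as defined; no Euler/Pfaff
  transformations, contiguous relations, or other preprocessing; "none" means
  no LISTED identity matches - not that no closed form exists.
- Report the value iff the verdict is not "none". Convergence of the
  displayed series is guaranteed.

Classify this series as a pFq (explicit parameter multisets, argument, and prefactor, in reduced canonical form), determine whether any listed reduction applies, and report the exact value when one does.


The series (x = \frac{1}{2}) is 1F0: upper {-\frac{1}{11}}, lower {-}, prefactor 10. Verdict: this is binomial (I4) (the 1F0 binomial series: exponent 1/11, x = \frac{1}{2}). Exact value: 10 \cdot \left(\frac{1}{2}\right)^{\frac{1}{11}}.

The tell: with t_0 = 10, the running product (prefactor 10) telescopes to a rising factorial.
Consecutive-term ratio: r(k) = \frac{1}{2} * (k-\frac{1}{11}) / [(k+1)] - rational in k. x = \frac{1}{2}; t_0 = 10; negate the roots.


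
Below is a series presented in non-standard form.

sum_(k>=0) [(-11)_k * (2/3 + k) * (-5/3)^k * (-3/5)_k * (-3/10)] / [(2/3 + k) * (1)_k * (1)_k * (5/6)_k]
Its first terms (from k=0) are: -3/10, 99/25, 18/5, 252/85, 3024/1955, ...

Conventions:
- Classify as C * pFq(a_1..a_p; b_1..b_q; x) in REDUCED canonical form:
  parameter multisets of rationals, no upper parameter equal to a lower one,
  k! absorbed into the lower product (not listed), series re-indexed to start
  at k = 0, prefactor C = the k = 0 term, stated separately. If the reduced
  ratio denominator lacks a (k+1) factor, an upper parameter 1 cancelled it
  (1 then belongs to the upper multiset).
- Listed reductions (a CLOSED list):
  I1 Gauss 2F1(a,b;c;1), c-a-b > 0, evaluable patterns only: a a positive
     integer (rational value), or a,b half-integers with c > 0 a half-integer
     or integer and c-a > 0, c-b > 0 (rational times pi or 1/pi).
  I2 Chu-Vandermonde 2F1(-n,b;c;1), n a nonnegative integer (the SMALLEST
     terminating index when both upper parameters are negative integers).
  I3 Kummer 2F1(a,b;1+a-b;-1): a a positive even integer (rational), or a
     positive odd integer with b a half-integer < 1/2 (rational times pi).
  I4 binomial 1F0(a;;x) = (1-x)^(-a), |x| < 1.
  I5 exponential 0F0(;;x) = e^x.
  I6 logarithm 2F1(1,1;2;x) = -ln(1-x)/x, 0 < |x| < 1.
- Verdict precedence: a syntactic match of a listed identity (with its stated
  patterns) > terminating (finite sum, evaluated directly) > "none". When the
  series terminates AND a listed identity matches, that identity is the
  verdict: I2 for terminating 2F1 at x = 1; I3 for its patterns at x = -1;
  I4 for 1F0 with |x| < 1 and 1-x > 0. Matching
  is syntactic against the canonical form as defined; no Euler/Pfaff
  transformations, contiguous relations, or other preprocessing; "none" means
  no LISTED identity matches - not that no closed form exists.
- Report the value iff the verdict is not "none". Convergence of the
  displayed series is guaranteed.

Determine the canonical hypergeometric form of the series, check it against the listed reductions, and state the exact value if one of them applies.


First insight: t_0 = -3/10 here, and the factor k + 2/3 cancels (top and bottom), leaving C = -3/10, x = -5/3.
Adjacent-term ratio: r(k) = (-5/3) * (k-11) (k-3/5) / [(k+5/6) (k+1) (k+1)] - rational in k, leading ratio (-5/3); with t_0 = -3/10, classification follows.

Canonical form: C = -3/10 times 2F2 with upper {-11, -3/5}, lower {5/6, 1}, x = -5/3. Verdict: terminating (-11 upstairs). 12 nonzero terms in all; added directly. Value: 26505391421916526809/2137314589754093750.


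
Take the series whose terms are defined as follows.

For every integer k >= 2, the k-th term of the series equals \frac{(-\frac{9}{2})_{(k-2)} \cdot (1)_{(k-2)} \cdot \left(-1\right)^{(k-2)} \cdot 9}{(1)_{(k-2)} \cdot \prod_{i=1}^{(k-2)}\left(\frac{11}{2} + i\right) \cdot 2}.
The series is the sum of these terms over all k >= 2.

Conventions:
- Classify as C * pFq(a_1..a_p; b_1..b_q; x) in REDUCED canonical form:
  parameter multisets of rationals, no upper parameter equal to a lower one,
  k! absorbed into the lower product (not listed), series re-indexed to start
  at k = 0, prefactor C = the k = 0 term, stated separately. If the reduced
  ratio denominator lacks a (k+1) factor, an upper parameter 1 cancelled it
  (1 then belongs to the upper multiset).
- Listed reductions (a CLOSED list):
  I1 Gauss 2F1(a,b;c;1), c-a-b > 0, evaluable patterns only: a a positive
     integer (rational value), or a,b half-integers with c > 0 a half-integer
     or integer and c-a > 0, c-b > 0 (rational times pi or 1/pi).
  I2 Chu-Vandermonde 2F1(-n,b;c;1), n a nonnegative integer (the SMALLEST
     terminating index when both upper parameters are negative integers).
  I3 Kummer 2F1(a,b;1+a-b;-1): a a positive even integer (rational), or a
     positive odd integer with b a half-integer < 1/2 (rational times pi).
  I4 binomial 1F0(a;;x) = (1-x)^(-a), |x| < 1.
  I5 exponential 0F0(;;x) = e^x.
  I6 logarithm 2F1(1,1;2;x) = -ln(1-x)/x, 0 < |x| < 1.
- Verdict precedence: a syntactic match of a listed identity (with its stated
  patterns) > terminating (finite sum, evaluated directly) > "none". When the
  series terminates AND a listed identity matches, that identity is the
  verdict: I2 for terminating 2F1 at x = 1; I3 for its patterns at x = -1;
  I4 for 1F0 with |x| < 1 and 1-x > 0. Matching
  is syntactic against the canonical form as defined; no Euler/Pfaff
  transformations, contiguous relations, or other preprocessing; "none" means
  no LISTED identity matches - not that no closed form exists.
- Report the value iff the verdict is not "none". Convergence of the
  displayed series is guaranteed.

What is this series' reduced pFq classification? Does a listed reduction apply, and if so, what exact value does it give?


The tell: t_0 being \frac{9}{2}, (1)_k (C = 9/2) is k! itself.
Consecutive-term ratio: r(k) = -1 * (k-\frac{9}{2}) (k+1) / [(k+\frac{13}{2}) (k+1)] - rational; roots negated = parameters, x = -1, C = \frac{9}{2}.

With C = \frac{9}{2}: the canonical form is 2F1(-\frac{9}{2}, 1; \frac{13}{2}; -1). Verdict (x = -1): Kummer's theorem (I3) applies (x = -1; c = \frac{13}{2} equals 1+a-b for upper {-\frac{9}{2}, 1}: listed pattern). Sum: \frac{6237}{2048} \cdot \pi.


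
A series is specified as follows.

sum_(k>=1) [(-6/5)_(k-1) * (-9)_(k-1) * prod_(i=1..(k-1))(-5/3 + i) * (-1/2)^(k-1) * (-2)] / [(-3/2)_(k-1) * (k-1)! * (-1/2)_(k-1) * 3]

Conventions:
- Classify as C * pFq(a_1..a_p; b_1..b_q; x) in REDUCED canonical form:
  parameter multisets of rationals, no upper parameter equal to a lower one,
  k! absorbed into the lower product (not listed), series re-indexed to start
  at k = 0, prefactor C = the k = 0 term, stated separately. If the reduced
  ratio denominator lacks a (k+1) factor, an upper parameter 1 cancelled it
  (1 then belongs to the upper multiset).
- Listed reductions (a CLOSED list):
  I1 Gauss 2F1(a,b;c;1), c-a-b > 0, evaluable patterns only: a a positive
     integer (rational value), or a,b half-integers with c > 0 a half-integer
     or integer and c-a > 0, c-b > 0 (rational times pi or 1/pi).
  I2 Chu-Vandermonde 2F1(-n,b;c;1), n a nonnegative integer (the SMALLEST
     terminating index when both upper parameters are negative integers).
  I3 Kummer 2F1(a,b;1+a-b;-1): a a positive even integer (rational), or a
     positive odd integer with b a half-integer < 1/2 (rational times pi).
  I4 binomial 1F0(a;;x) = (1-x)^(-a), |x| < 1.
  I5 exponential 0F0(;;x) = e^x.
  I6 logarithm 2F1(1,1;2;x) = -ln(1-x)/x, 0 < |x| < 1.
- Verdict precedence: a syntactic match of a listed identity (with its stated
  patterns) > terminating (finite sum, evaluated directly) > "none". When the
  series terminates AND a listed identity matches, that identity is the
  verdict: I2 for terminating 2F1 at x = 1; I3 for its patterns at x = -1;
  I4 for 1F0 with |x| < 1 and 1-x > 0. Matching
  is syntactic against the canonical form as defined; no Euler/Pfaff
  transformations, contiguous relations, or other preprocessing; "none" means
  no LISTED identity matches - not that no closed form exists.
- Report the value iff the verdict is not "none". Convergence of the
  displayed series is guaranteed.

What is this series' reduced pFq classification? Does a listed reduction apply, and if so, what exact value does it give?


The series (x = -1/2) is 3F2: upper {-9, -6/5, -2/3}, lower {-3/2, -1/2}, prefactor -2/3. Verdict: terminating - upper parameter -9 makes this a finite sum (last index 9), evaluated exactly. Value: -4630957862200077334/367363781103515625.

The tell: x = (-1/2) and the running product (C = -2/3, x = -1/2) telescopes to a rising factorial.
Adjacent-term ratio: r(k) = (-1/2) * (k-9) (k-6/5) (k-2/3) / [(k-3/2) (k-1/2) (k+1)] - rational in k, leading ratio (-1/2); with t_0 = -2/3, classification follows.


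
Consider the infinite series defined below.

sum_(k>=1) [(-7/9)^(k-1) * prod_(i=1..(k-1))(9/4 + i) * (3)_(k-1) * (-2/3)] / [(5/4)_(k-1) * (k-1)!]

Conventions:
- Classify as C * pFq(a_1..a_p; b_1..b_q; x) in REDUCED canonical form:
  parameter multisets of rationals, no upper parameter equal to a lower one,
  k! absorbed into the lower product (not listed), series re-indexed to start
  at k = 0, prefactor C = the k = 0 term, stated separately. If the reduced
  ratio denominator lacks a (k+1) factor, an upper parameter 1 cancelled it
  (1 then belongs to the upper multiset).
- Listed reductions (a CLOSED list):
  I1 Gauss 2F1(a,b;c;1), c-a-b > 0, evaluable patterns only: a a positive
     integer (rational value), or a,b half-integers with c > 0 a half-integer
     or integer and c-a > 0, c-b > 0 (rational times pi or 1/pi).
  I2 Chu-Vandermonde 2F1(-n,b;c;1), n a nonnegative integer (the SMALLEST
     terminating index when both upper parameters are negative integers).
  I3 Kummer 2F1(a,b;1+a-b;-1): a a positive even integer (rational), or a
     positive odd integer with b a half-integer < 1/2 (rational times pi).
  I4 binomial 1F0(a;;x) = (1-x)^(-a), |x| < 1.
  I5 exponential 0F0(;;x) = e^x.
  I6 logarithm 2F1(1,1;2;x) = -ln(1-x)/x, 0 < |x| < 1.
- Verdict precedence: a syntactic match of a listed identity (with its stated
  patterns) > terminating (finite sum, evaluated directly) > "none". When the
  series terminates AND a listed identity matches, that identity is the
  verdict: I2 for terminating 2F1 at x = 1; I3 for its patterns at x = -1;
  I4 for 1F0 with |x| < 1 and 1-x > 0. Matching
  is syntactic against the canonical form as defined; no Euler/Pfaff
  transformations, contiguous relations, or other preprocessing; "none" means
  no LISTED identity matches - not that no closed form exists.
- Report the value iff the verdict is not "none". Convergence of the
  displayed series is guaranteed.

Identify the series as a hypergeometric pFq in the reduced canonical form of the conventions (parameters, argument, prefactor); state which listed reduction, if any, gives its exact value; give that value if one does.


Reduced: x = -7/9, 2F1, upper = {3, 13/4}, lower = {5/4}, C = -2/3. Verdict: no listed reduction: x = -7/9 and upper {3, 13/4} fail every I1-I6 pattern.

Key step: x = (-7/9) and the running product (C = -2/3, x = -7/9) telescopes to a rising factorial.
Step ratio: r(k) = (-7/9) * (k+3) (k+13/4) / [(k+5/4) (k+1)] - rational in k, leading ratio (-7/9); with t_0 = -2/3, classification follows.


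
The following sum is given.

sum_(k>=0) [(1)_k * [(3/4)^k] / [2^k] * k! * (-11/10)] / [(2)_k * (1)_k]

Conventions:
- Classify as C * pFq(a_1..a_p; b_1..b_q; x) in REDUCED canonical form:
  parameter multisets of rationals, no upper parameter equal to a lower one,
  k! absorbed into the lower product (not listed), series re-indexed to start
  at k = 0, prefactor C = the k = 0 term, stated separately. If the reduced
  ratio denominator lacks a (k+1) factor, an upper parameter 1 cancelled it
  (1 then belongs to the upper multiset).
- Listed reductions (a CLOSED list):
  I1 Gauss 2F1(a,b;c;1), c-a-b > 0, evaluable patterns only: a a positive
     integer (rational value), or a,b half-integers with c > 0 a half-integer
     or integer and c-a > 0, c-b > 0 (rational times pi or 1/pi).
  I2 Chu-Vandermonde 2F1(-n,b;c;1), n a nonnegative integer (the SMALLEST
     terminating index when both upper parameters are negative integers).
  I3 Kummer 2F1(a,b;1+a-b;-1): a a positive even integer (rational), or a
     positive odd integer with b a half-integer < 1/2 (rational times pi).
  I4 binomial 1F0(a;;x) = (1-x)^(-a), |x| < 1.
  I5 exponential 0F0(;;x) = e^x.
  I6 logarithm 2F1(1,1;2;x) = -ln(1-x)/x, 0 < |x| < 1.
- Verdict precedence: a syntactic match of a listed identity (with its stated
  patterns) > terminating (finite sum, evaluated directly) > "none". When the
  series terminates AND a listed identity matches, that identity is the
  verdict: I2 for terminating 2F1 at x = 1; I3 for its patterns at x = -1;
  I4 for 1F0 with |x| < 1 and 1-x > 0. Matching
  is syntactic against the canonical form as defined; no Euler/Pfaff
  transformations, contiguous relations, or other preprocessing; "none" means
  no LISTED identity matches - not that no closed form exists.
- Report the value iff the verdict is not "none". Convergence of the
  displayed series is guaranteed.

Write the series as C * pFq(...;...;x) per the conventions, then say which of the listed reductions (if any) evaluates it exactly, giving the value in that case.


With C = -11/10: the canonical form is 2F1(1, 1; 2; 3/8). Verdict: the logarithmic series (I6) applies (the logarithm: parameters (1,1;2), x = 3/8). Hence: (44/15) * ln(5/8).

Key step: t_0 = -11/10 here, and (1)_k (C = -11/10, x = 3/8) is k! itself.
Step ratio: r(k) = (3/8) * (k+1) (k+1) / [(k+2) (k+1)] - rational in k. x = (3/8); t_0 = -11/10; negate the roots.


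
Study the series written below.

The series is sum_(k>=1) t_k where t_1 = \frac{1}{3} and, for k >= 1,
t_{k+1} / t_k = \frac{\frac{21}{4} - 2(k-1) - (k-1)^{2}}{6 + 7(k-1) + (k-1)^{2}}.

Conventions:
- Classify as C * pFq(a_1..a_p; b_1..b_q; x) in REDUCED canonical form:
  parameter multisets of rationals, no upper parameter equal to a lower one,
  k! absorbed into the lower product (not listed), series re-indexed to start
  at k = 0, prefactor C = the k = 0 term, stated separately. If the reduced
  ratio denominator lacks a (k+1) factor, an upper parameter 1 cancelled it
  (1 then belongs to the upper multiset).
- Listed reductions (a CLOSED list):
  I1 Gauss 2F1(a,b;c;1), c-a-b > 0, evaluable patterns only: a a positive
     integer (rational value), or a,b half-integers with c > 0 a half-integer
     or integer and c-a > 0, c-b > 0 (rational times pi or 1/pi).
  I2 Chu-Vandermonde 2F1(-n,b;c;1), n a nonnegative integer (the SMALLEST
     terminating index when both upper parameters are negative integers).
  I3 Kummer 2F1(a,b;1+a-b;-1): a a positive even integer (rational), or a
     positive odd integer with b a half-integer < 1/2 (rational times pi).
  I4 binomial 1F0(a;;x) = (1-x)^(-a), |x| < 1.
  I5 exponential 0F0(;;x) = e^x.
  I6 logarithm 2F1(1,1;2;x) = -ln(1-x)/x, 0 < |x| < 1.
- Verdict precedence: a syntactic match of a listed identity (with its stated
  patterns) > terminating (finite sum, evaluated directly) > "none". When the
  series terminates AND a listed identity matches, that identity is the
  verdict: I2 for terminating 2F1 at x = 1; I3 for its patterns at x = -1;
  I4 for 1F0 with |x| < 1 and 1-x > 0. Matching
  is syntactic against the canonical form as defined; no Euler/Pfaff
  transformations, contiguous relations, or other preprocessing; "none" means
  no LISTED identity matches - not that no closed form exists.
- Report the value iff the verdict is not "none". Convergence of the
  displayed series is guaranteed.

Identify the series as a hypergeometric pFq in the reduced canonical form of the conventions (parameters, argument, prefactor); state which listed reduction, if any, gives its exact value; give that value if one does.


This is \frac{1}{3} * 2F1(-\frac{3}{2}, \frac{7}{2}; 6; -1) in reduced canonical form. Verdict: none. Every listed pattern misses the 2F1 form at -1, upper {-\frac{3}{2}, \frac{7}{2}}.

Key observation: from the first term \frac{1}{3}: roots of the ratio polynomials (C = 1/3) are the negated parameters.
Consecutive-term ratio: r(k) = -1 * (k-\frac{3}{2}) (k+\frac{7}{2}) / [(k+6) (k+1)] - rational in k, leading ratio -1; with t_0 = \frac{1}{3}, classification follows.


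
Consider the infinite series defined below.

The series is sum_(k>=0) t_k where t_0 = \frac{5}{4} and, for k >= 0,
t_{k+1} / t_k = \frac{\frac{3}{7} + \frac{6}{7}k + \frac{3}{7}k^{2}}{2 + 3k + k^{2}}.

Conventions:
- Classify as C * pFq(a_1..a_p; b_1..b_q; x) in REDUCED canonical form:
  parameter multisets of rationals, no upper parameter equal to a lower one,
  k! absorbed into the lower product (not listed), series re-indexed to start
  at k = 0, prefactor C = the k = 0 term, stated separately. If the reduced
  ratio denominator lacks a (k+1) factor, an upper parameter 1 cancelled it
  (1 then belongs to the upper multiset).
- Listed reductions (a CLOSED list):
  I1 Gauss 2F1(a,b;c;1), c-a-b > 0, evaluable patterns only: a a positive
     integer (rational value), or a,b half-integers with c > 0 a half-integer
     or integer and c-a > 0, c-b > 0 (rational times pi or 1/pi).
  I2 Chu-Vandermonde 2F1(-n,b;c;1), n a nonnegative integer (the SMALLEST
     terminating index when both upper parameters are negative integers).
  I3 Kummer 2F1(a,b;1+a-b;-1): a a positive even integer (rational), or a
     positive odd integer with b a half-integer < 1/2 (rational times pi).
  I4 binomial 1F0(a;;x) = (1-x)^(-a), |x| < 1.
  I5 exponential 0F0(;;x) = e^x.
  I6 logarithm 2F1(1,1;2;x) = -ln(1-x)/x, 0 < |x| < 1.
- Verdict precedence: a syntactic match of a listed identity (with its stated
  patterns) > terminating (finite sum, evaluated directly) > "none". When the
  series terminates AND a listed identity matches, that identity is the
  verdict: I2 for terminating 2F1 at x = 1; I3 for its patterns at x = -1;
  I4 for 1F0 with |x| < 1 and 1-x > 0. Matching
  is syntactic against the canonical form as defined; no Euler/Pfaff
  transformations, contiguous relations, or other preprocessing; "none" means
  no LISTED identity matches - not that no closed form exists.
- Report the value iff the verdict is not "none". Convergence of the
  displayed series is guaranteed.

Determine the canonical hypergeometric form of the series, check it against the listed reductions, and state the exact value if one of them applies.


Classification (C = \frac{5}{4}): 2F1 with upper {1, 1}, lower {2}, argument x = \frac{3}{7}. Verdict at x = \frac{3}{7}: the logarithmic series (I6) matches (the logarithm: parameters (1,1;2), x = \frac{3}{7}). Hence: \left(-\frac{35}{12}\right) \cdot \ln\left(\frac{4}{7}\right).

First insight: t_0 = \frac{5}{4} here, and the expanded ratio factors over Q; prefactor 5/4, roots give parameters.
Term ratio: r(k) = \frac{3}{7} * (k+1) (k+1) / [(k+2) (k+1)] - rational in k, leading ratio \frac{3}{7}; with t_0 = \frac{5}{4}, classification follows.


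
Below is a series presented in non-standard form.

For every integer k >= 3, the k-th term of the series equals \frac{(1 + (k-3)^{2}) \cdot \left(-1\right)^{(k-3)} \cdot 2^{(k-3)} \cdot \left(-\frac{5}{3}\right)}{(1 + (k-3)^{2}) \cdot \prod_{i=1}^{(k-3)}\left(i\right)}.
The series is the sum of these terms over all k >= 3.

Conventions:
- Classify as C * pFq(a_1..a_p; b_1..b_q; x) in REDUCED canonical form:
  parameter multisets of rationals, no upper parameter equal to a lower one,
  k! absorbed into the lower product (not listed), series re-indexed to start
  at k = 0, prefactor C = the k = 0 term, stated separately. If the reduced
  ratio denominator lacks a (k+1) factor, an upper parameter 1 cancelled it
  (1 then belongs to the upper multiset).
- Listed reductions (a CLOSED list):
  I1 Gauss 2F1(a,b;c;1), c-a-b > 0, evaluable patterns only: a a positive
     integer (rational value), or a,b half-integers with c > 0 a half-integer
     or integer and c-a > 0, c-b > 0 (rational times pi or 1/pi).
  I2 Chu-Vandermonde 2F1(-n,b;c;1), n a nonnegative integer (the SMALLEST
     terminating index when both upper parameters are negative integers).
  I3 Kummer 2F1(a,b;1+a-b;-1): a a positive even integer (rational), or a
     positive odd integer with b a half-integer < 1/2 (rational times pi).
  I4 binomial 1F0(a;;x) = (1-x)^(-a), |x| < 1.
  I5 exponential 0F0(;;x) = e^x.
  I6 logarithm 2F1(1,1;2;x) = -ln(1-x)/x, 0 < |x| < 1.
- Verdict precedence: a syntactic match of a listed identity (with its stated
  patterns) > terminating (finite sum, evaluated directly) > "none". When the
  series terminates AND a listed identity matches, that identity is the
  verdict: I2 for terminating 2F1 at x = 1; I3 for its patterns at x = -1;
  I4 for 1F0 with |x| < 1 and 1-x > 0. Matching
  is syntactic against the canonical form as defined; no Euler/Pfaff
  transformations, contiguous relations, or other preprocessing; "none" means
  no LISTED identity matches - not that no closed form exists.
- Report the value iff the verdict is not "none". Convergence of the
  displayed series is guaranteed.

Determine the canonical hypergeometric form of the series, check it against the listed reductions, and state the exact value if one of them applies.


Canonical form: C = -\frac{5}{3} times 0F0 with upper {-}, lower {-}, x = -2. Verdict: the I5 exponential reduction matches (the 0F0 exponential series at x = -2). Value: \left(-\frac{5}{3}\right) \cdot e^{-2}.

The tell: x = -2 and the product of the first k integers (C = -5/3) is k!.
Step ratio: r(k) = -2 * 1 / [(k+1)] - rational in k, leading ratio -2; with t_0 = -\frac{5}{3}, classification follows.
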